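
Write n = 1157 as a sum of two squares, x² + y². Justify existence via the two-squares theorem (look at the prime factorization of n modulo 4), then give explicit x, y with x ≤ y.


Step 1: Factor n = 1157 = 13 · 89.
Step 2: Check the mod-4 condition on each prime factor: 13 ≡ 1 (mod 4), exponent 1; 89 ≡ 1 (mod 4), exponent 1.
All primes ≡ 3 (mod 4) appear to even exponent (or don't appear), so by the two-squares theorem n IS expressible as a sum of two squares.
Step 3: Build a representation. Here n = 13 · 89 is a product of primes ≡ 1 (mod 4). Each prime p ≡ 1 (mod 4) is itself a sum of two squares; find a² by testing p − a² for a perfect square:
  13: 13 − 1² = 12, 13 − 2² = 9 = 3² ⇒ 13 = 2² + 3².
  89: 89 − 1² = 88, 89 − 2² = 85, 89 − 3² = 80, 89 − 4² = 73, 89 − 5² = 64 = 8² ⇒ 89 = 5² + 8².
  Combine using the Brahmagupta–Fibonacci identity (a² + b²)(c² + d²) = (ac − bd)² + (ad + bc)² = (ac + bd)² + (ad − bc)²:
  13 · 89 = 1157: from (2² + 3²)(5² + 8²), take (2·5 − 3·8, 2·8 + 3·5) = (10 − 24, 16 + 15) = (-14, 31); dropping signs (only squares matter) gives (14, 31); check 14² + 31² = 196 + 961 = 1157 ✓.
Step 4: Order so x ≤ y and verify: 14² + 31² = 196 + 961 = 1157 = n. ✓

n = 1157 = 14² + 31² (one valid representation with x ≤ y).


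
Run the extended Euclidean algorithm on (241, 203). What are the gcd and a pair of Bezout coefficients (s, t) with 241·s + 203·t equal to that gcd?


Euclidean algorithm on (241, 203) — divide until remainder is 0:
  241 = 1 · 203 + 38
  203 = 5 · 38 + 13
  38 = 2 · 13 + 12
  13 = 1 · 12 + 1
  12 = 12 · 1 + 0
gcd(241, 203) = 1.
Track Bezout coefficients alongside the remainders: start with r₀ = 241 = a·1 + b·0 (s = 1, t = 0) and r₁ = 203 = a·0 + b·1 (s = 0, t = 1); each new remainder r_{k+1} = r_{k-1} − q_k·r_k inherits s_{k+1} = s_{k-1} − q_k·s_k, t_{k+1} = t_{k-1} − q_k·t_k, so r_k = a·s_k + b·t_k at every step:
  q = 1: r = 38, s = 1 − 1·0 = 1, t = 0 − 1·1 = -1  (check: 241·1 + 203·(-1) = 38)
  q = 5: r = 13, s = 0 − 5·1 = -5, t = 1 − 5·(-1) = 6  (check: 241·(-5) + 203·6 = 13)
  q = 2: r = 12, s = 1 − 2·(-5) = 11, t = -1 − 2·6 = -13  (check: 241·11 + 203·(-13) = 12)
  q = 1: r = 1, s = -5 − 1·11 = -16, t = 6 − 1·(-13) = 19  (check: 241·(-16) + 203·19 = 1)
The row with r = 1 (the gcd) gives the Bezout coefficients s = -16, t = 19.
Result: 241 · (-16) + 203 · (19) = 1.

gcd(241, 203) = 1; s = -16, t = 19 (check: 241·(-16) + 203·19 = 1).


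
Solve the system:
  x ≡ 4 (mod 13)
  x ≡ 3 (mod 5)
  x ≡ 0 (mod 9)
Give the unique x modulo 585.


Moduli 13, 5, 9 are pairwise coprime; by CRT there is a unique solution modulo M = 13 · 5 · 9 = 585.
Solve pairwise, accumulating the modulus:
  Start with x ≡ 4 (mod 13).
  Combine with x ≡ 3 (mod 5): since gcd(13, 5) = 1, we get a unique residue mod 65.
    Write x = 4 + 13·t and substitute into x ≡ 3 (mod 5): 13·t ≡ 3 − 4 = -1 (mod 5).
    Reduce coefficients mod 5: 3·t ≡ 4 (mod 5).
    The inverse of 3 mod 5 is 2 (since 3·2 = 6 = 1·5 + 1), so t ≡ 2·4 = 8 ≡ 3 (mod 5).
    Then x = 4 + 13·3 = 43, valid modulo lcm(13, 5) = 65: x ≡ 43 (mod 65).
  Combine with x ≡ 0 (mod 9): since gcd(65, 9) = 1, we get a unique residue mod 585.
    Write x = 43 + 65·t and substitute into x ≡ 0 (mod 9): 65·t ≡ 0 − 43 = -43 (mod 9).
    Reduce coefficients mod 9: 2·t ≡ 2 (mod 9).
    The inverse of 2 mod 9 is 5 (since 2·5 = 10 = 1·9 + 1), so t ≡ 5·2 = 10 ≡ 1 (mod 9).
    Then x = 43 + 65·1 = 108, valid modulo lcm(65, 9) = 585: x ≡ 108 (mod 585).
Verify: 108 mod 13 = 4 ✓, 108 mod 5 = 3 ✓, 108 mod 9 = 0 ✓.

x ≡ 108 (mod 585).


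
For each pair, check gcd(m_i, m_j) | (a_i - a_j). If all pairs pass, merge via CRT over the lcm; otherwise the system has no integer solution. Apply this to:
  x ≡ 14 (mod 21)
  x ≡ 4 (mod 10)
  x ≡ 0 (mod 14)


Moduli 21, 10, 14 are not pairwise coprime, so CRT works modulo lcm(m_i) when all pairwise compatibility conditions hold.
Pairwise compatibility: gcd(m_i, m_j) must divide a_i - a_j for every pair.
Merge one congruence at a time:
  Start: x ≡ 14 (mod 21).
  Combine with x ≡ 4 (mod 10): gcd(21, 10) = 1; 4 - 14 = -10, which IS divisible by 1, so compatible.
    Write x = 14 + 21·t and substitute into x ≡ 4 (mod 10): 21·t ≡ 4 − 14 = -10 (mod 10).
    Reduce coefficients mod 10: 1·t ≡ 0 (mod 10).
    So t ≡ 0 (mod 10).
    Then x = 14 + 21·0 = 14, valid modulo lcm(21, 10) = 210: x ≡ 14 (mod 210).
  Combine with x ≡ 0 (mod 14): gcd(210, 14) = 14; 0 - 14 = -14, which IS divisible by 14, so compatible.
    Write x = 14 + 210·t and substitute into x ≡ 0 (mod 14): 210·t ≡ 0 − 14 = -14 (mod 14).
    Divide the congruence (and modulus) by g = 14: 15·t ≡ -1 (mod 1).
    Modulo 1 every t works; take t = 0.
    Then x = 14 + 210·0 = 14, valid modulo lcm(210, 14) = 210: x ≡ 14 (mod 210).
Verify: 14 mod 21 = 14, 14 mod 10 = 4, 14 mod 14 = 0.

x ≡ 14 (mod 210).


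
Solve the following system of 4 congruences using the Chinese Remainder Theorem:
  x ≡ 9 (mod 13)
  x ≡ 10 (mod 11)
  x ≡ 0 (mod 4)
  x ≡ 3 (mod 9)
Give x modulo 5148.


Product of moduli M = 13 · 11 · 4 · 9 = 5148.
Merge one congruence at a time:
  Start: x ≡ 9 (mod 13).
  Combine with x ≡ 10 (mod 11); new modulus lcm = 143.
    Write x = 9 + 13·t and substitute into x ≡ 10 (mod 11): 13·t ≡ 10 − 9 = 1 (mod 11).
    Reduce coefficients mod 11: 2·t ≡ 1 (mod 11).
    The inverse of 2 mod 11 is 6 (since 2·6 = 12 = 1·11 + 1), so t ≡ 6·1 = 6 ≡ 6 (mod 11).
    Then x = 9 + 13·6 = 87, valid modulo lcm(13, 11) = 143: x ≡ 87 (mod 143).
  Combine with x ≡ 0 (mod 4); new modulus lcm = 572.
    Write x = 87 + 143·t and substitute into x ≡ 0 (mod 4): 143·t ≡ 0 − 87 = -87 (mod 4).
    Reduce coefficients mod 4: 3·t ≡ 1 (mod 4).
    The inverse of 3 mod 4 is 3 (since 3·3 = 9 = 2·4 + 1), so t ≡ 3·1 = 3 ≡ 3 (mod 4).
    Then x = 87 + 143·3 = 516, valid modulo lcm(143, 4) = 572: x ≡ 516 (mod 572).
  Combine with x ≡ 3 (mod 9); new modulus lcm = 5148.
    Write x = 516 + 572·t and substitute into x ≡ 3 (mod 9): 572·t ≡ 3 − 516 = -513 (mod 9).
    Reduce coefficients mod 9: 5·t ≡ 0 (mod 9).
    The inverse of 5 mod 9 is 2 (since 5·2 = 10 = 1·9 + 1), so t ≡ 2·0 = 0 ≡ 0 (mod 9).
    Then x = 516 + 572·0 = 516, valid modulo lcm(572, 9) = 5148: x ≡ 516 (mod 5148).
Verify against each original: 516 mod 13 = 9, 516 mod 11 = 10, 516 mod 4 = 0, 516 mod 9 = 3.

x ≡ 516 (mod 5148).


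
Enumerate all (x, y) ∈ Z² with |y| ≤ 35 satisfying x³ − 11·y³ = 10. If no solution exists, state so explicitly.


The equation is x³ - 11y³ = 10. For fixed y, x³ = 11·y³ + 10, so a solution requires the RHS to be a perfect cube.
Strategy: iterate y from -35 to 35, compute RHS = 11·y³ + 10, and check whether it is a (positive or negative) perfect cube.
Check small values of y:
  y = 0: RHS = 10 is not a perfect cube.
  y = 1: RHS = 21 is not a perfect cube.
  y = -1: RHS = -1 = (-1)³ ⇒ x = -1 works.
  y = 2: RHS = 98 is not a perfect cube.
  y = -2: RHS = -78 is not a perfect cube.
  y = 3: RHS = 307 is not a perfect cube.
  y = -3: RHS = -287 is not a perfect cube.
Continuing the search up to |y| = 35 finds no further solutions beyond those listed.
Collected solutions: (-1, -1).

Solutions (with |y| ≤ 35): (-1, -1).


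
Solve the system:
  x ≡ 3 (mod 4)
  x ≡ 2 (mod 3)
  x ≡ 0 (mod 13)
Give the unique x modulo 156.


Moduli 4, 3, 13 are pairwise coprime; by CRT there is a unique solution modulo M = 4 · 3 · 13 = 156.
Solve pairwise, accumulating the modulus:
  Start with x ≡ 3 (mod 4).
  Combine with x ≡ 2 (mod 3): since gcd(4, 3) = 1, we get a unique residue mod 12.
    Write x = 3 + 4·t and substitute into x ≡ 2 (mod 3): 4·t ≡ 2 − 3 = -1 (mod 3).
    Reduce coefficients mod 3: 1·t ≡ 2 (mod 3).
    So t ≡ 2 (mod 3).
    Then x = 3 + 4·2 = 11, valid modulo lcm(4, 3) = 12: x ≡ 11 (mod 12).
  Combine with x ≡ 0 (mod 13): since gcd(12, 13) = 1, we get a unique residue mod 156.
    Write x = 11 + 12·t and substitute into x ≡ 0 (mod 13): 12·t ≡ 0 − 11 = -11 (mod 13).
    Reduce coefficients mod 13: 12·t ≡ 2 (mod 13).
    The inverse of 12 mod 13 is 12 (since 12·12 = 144 = 11·13 + 1), so t ≡ 12·2 = 24 ≡ 11 (mod 13).
    Then x = 11 + 12·11 = 143, valid modulo lcm(12, 13) = 156: x ≡ 143 (mod 156).
Verify: 143 mod 4 = 3 ✓, 143 mod 3 = 2 ✓, 143 mod 13 = 0 ✓.

x ≡ 143 (mod 156).


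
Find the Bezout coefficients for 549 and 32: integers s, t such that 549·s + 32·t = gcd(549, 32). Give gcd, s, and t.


Euclidean algorithm on (549, 32) — divide until remainder is 0:
  549 = 17 · 32 + 5
  32 = 6 · 5 + 2
  5 = 2 · 2 + 1
  2 = 2 · 1 + 0
gcd(549, 32) = 1.
Track Bezout coefficients alongside the remainders: start with r₀ = 549 = a·1 + b·0 (s = 1, t = 0) and r₁ = 32 = a·0 + b·1 (s = 0, t = 1); each new remainder r_{k+1} = r_{k-1} − q_k·r_k inherits s_{k+1} = s_{k-1} − q_k·s_k, t_{k+1} = t_{k-1} − q_k·t_k, so r_k = a·s_k + b·t_k at every step:
  q = 17: r = 5, s = 1 − 17·0 = 1, t = 0 − 17·1 = -17  (check: 549·1 + 32·(-17) = 5)
  q = 6: r = 2, s = 0 − 6·1 = -6, t = 1 − 6·(-17) = 103  (check: 549·(-6) + 32·103 = 2)
  q = 2: r = 1, s = 1 − 2·(-6) = 13, t = -17 − 2·103 = -223  (check: 549·13 + 32·(-223) = 1)
The row with r = 1 (the gcd) gives the Bezout coefficients s = 13, t = -223.
Result: 549 · (13) + 32 · (-223) = 1.

gcd(549, 32) = 1; s = 13, t = -223 (check: 549·13 + 32·(-223) = 1).


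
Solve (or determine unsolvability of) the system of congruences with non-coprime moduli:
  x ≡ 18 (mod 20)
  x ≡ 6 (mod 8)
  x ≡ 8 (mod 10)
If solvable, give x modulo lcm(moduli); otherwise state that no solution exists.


Moduli 20, 8, 10 are not pairwise coprime, so CRT works modulo lcm(m_i) when all pairwise compatibility conditions hold.
Pairwise compatibility: gcd(m_i, m_j) must divide a_i - a_j for every pair.
Merge one congruence at a time:
  Start: x ≡ 18 (mod 20).
  Combine with x ≡ 6 (mod 8): gcd(20, 8) = 4; 6 - 18 = -12, which IS divisible by 4, so compatible.
    Write x = 18 + 20·t and substitute into x ≡ 6 (mod 8): 20·t ≡ 6 − 18 = -12 (mod 8).
    Divide the congruence (and modulus) by g = 4: 5·t ≡ -3 (mod 2).
    Reduce coefficients mod 2: 1·t ≡ 1 (mod 2).
    So t ≡ 1 (mod 2).
    Then x = 18 + 20·1 = 38, valid modulo lcm(20, 8) = 40: x ≡ 38 (mod 40).
  Combine with x ≡ 8 (mod 10): gcd(40, 10) = 10; 8 - 38 = -30, which IS divisible by 10, so compatible.
    Write x = 38 + 40·t and substitute into x ≡ 8 (mod 10): 40·t ≡ 8 − 38 = -30 (mod 10).
    Divide the congruence (and modulus) by g = 10: 4·t ≡ -3 (mod 1).
    Modulo 1 every t works; take t = 0.
    Then x = 38 + 40·0 = 38, valid modulo lcm(40, 10) = 40: x ≡ 38 (mod 40).
Verify: 38 mod 20 = 18, 38 mod 8 = 6, 38 mod 10 = 8.

x ≡ 38 (mod 40).


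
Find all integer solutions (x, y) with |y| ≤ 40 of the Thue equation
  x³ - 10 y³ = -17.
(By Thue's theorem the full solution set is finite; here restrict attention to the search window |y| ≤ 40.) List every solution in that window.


The equation is x³ - 10y³ = -17. For fixed y, x³ = 10·y³ − 17, so a solution requires the RHS to be a perfect cube.
Strategy: iterate y from -40 to 40, compute RHS = 10·y³ − 17, and check whether it is a (positive or negative) perfect cube.
Check small values of y:
  y = 0: RHS = -17 is not a perfect cube.
  y = 1: RHS = -7 is not a perfect cube.
  y = -1: RHS = -27 = (-3)³ ⇒ x = -3 works.
  y = 2: RHS = 63 is not a perfect cube.
  y = -2: RHS = -97 is not a perfect cube.
  y = 3: RHS = 253 is not a perfect cube.
  y = -3: RHS = -287 is not a perfect cube.
Continuing the search up to |y| = 40 finds no further solutions beyond those listed.
Collected solutions: (-3, -1).

Solutions (with |y| ≤ 40): (-3, -1).


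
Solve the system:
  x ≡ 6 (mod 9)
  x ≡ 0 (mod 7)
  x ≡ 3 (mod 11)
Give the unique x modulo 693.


Moduli 9, 7, 11 are pairwise coprime; by CRT there is a unique solution modulo M = 9 · 7 · 11 = 693.
Solve pairwise, accumulating the modulus:
  Start with x ≡ 6 (mod 9).
  Combine with x ≡ 0 (mod 7): since gcd(9, 7) = 1, we get a unique residue mod 63.
    Write x = 6 + 9·t and substitute into x ≡ 0 (mod 7): 9·t ≡ 0 − 6 = -6 (mod 7).
    Reduce coefficients mod 7: 2·t ≡ 1 (mod 7).
    The inverse of 2 mod 7 is 4 (since 2·4 = 8 = 1·7 + 1), so t ≡ 4·1 = 4 ≡ 4 (mod 7).
    Then x = 6 + 9·4 = 42, valid modulo lcm(9, 7) = 63: x ≡ 42 (mod 63).
  Combine with x ≡ 3 (mod 11): since gcd(63, 11) = 1, we get a unique residue mod 693.
    Write x = 42 + 63·t and substitute into x ≡ 3 (mod 11): 63·t ≡ 3 − 42 = -39 (mod 11).
    Reduce coefficients mod 11: 8·t ≡ 5 (mod 11).
    The inverse of 8 mod 11 is 7 (since 8·7 = 56 = 5·11 + 1), so t ≡ 7·5 = 35 ≡ 2 (mod 11).
    Then x = 42 + 63·2 = 168, valid modulo lcm(63, 11) = 693: x ≡ 168 (mod 693).
Verify: 168 mod 9 = 6 ✓, 168 mod 7 = 0 ✓, 168 mod 11 = 3 ✓.

x ≡ 168 (mod 693).


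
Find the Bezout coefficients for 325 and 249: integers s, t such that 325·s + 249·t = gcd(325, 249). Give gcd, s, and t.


Euclidean algorithm on (325, 249) — divide until remainder is 0:
  325 = 1 · 249 + 76
  249 = 3 · 76 + 21
  76 = 3 · 21 + 13
  21 = 1 · 13 + 8
  13 = 1 · 8 + 5
  8 = 1 · 5 + 3
  5 = 1 · 3 + 2
  3 = 1 · 2 + 1
  2 = 2 · 1 + 0
gcd(325, 249) = 1.
Track Bezout coefficients alongside the remainders: start with r₀ = 325 = a·1 + b·0 (s = 1, t = 0) and r₁ = 249 = a·0 + b·1 (s = 0, t = 1); each new remainder r_{k+1} = r_{k-1} − q_k·r_k inherits s_{k+1} = s_{k-1} − q_k·s_k, t_{k+1} = t_{k-1} − q_k·t_k, so r_k = a·s_k + b·t_k at every step:
  q = 1: r = 76, s = 1 − 1·0 = 1, t = 0 − 1·1 = -1  (check: 325·1 + 249·(-1) = 76)
  q = 3: r = 21, s = 0 − 3·1 = -3, t = 1 − 3·(-1) = 4  (check: 325·(-3) + 249·4 = 21)
  q = 3: r = 13, s = 1 − 3·(-3) = 10, t = -1 − 3·4 = -13  (check: 325·10 + 249·(-13) = 13)
  q = 1: r = 8, s = -3 − 1·10 = -13, t = 4 − 1·(-13) = 17  (check: 325·(-13) + 249·17 = 8)
  q = 1: r = 5, s = 10 − 1·(-13) = 23, t = -13 − 1·17 = -30  (check: 325·23 + 249·(-30) = 5)
  q = 1: r = 3, s = -13 − 1·23 = -36, t = 17 − 1·(-30) = 47  (check: 325·(-36) + 249·47 = 3)
  q = 1: r = 2, s = 23 − 1·(-36) = 59, t = -30 − 1·47 = -77  (check: 325·59 + 249·(-77) = 2)
  q = 1: r = 1, s = -36 − 1·59 = -95, t = 47 − 1·(-77) = 124  (check: 325·(-95) + 249·124 = 1)
The row with r = 1 (the gcd) gives the Bezout coefficients s = -95, t = 124.
Result: 325 · (-95) + 249 · (124) = 1.

gcd(325, 249) = 1; s = -95, t = 124 (check: 325·(-95) + 249·124 = 1).


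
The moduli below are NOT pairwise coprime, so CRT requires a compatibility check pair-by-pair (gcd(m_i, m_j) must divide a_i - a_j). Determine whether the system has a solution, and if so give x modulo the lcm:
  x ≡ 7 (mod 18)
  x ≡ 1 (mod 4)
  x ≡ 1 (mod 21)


Moduli 18, 4, 21 are not pairwise coprime, so CRT works modulo lcm(m_i) when all pairwise compatibility conditions hold.
Pairwise compatibility: gcd(m_i, m_j) must divide a_i - a_j for every pair.
Merge one congruence at a time:
  Start: x ≡ 7 (mod 18).
  Combine with x ≡ 1 (mod 4): gcd(18, 4) = 2; 1 - 7 = -6, which IS divisible by 2, so compatible.
    Write x = 7 + 18·t and substitute into x ≡ 1 (mod 4): 18·t ≡ 1 − 7 = -6 (mod 4).
    Divide the congruence (and modulus) by g = 2: 9·t ≡ -3 (mod 2).
    Reduce coefficients mod 2: 1·t ≡ 1 (mod 2).
    So t ≡ 1 (mod 2).
    Then x = 7 + 18·1 = 25, valid modulo lcm(18, 4) = 36: x ≡ 25 (mod 36).
  Combine with x ≡ 1 (mod 21): gcd(36, 21) = 3; 1 - 25 = -24, which IS divisible by 3, so compatible.
    Write x = 25 + 36·t and substitute into x ≡ 1 (mod 21): 36·t ≡ 1 − 25 = -24 (mod 21).
    Divide the congruence (and modulus) by g = 3: 12·t ≡ -8 (mod 7).
    Reduce coefficients mod 7: 5·t ≡ 6 (mod 7).
    The inverse of 5 mod 7 is 3 (since 5·3 = 15 = 2·7 + 1), so t ≡ 3·6 = 18 ≡ 4 (mod 7).
    Then x = 25 + 36·4 = 169, valid modulo lcm(36, 21) = 252: x ≡ 169 (mod 252).
Verify: 169 mod 18 = 7, 169 mod 4 = 1, 169 mod 21 = 1.

x ≡ 169 (mod 252).


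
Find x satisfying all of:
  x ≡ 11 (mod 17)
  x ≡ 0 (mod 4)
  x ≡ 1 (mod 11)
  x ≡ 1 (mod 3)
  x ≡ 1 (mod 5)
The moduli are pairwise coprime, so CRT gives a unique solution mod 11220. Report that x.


Product of moduli M = 17 · 4 · 11 · 3 · 5 = 11220.
Merge one congruence at a time:
  Start: x ≡ 11 (mod 17).
  Combine with x ≡ 0 (mod 4); new modulus lcm = 68.
    Write x = 11 + 17·t and substitute into x ≡ 0 (mod 4): 17·t ≡ 0 − 11 = -11 (mod 4).
    Reduce coefficients mod 4: 1·t ≡ 1 (mod 4).
    So t ≡ 1 (mod 4).
    Then x = 11 + 17·1 = 28, valid modulo lcm(17, 4) = 68: x ≡ 28 (mod 68).
  Combine with x ≡ 1 (mod 11); new modulus lcm = 748.
    Write x = 28 + 68·t and substitute into x ≡ 1 (mod 11): 68·t ≡ 1 − 28 = -27 (mod 11).
    Reduce coefficients mod 11: 2·t ≡ 6 (mod 11).
    The inverse of 2 mod 11 is 6 (since 2·6 = 12 = 1·11 + 1), so t ≡ 6·6 = 36 ≡ 3 (mod 11).
    Then x = 28 + 68·3 = 232, valid modulo lcm(68, 11) = 748: x ≡ 232 (mod 748).
  Combine with x ≡ 1 (mod 3); new modulus lcm = 2244.
    Write x = 232 + 748·t and substitute into x ≡ 1 (mod 3): 748·t ≡ 1 − 232 = -231 (mod 3).
    Reduce coefficients mod 3: 1·t ≡ 0 (mod 3).
    So t ≡ 0 (mod 3).
    Then x = 232 + 748·0 = 232, valid modulo lcm(748, 3) = 2244: x ≡ 232 (mod 2244).
  Combine with x ≡ 1 (mod 5); new modulus lcm = 11220.
    Write x = 232 + 2244·t and substitute into x ≡ 1 (mod 5): 2244·t ≡ 1 − 232 = -231 (mod 5).
    Reduce coefficients mod 5: 4·t ≡ 4 (mod 5).
    The inverse of 4 mod 5 is 4 (since 4·4 = 16 = 3·5 + 1), so t ≡ 4·4 = 16 ≡ 1 (mod 5).
    Then x = 232 + 2244·1 = 2476, valid modulo lcm(2244, 5) = 11220: x ≡ 2476 (mod 11220).
Verify against each original: 2476 mod 17 = 11, 2476 mod 4 = 0, 2476 mod 11 = 1, 2476 mod 3 = 1, 2476 mod 5 = 1.

x ≡ 2476 (mod 11220).


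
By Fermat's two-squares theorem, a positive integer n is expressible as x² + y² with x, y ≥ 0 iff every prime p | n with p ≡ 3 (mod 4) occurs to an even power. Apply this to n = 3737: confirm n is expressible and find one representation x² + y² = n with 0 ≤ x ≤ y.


Step 1: Factor n = 3737 = 37 · 101.
Step 2: Check the mod-4 condition on each prime factor: 37 ≡ 1 (mod 4), exponent 1; 101 ≡ 1 (mod 4), exponent 1.
All primes ≡ 3 (mod 4) appear to even exponent (or don't appear), so by the two-squares theorem n IS expressible as a sum of two squares.
Step 3: Build a representation. Here n = 37 · 101 is a product of primes ≡ 1 (mod 4). Each prime p ≡ 1 (mod 4) is itself a sum of two squares; find a² by testing p − a² for a perfect square:
  37: 37 − 1² = 36 = 6² ⇒ 37 = 1² + 6².
  101: 101 − 1² = 100 = 10² ⇒ 101 = 1² + 10².
  Combine using the Brahmagupta–Fibonacci identity (a² + b²)(c² + d²) = (ac − bd)² + (ad + bc)² = (ac + bd)² + (ad − bc)²:
  37 · 101 = 3737: from (1² + 6²)(1² + 10²), take (1·1 − 6·10, 1·10 + 6·1) = (1 − 60, 10 + 6) = (-59, 16); dropping signs (only squares matter) gives (59, 16); check 59² + 16² = 3481 + 256 = 3737 ✓.
Step 4: Order so x ≤ y and verify: 16² + 59² = 256 + 3481 = 3737 = n. ✓

n = 3737 = 16² + 59² (one valid representation with x ≤ y).


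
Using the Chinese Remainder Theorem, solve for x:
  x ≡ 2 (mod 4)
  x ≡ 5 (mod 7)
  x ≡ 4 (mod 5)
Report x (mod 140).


Moduli 4, 7, 5 are pairwise coprime; by CRT there is a unique solution modulo M = 4 · 7 · 5 = 140.
Solve pairwise, accumulating the modulus:
  Start with x ≡ 2 (mod 4).
  Combine with x ≡ 5 (mod 7): since gcd(4, 7) = 1, we get a unique residue mod 28.
    Write x = 2 + 4·t and substitute into x ≡ 5 (mod 7): 4·t ≡ 5 − 2 = 3 (mod 7).
    The inverse of 4 mod 7 is 2 (since 4·2 = 8 = 1·7 + 1), so t ≡ 2·3 = 6 ≡ 6 (mod 7).
    Then x = 2 + 4·6 = 26, valid modulo lcm(4, 7) = 28: x ≡ 26 (mod 28).
  Combine with x ≡ 4 (mod 5): since gcd(28, 5) = 1, we get a unique residue mod 140.
    Write x = 26 + 28·t and substitute into x ≡ 4 (mod 5): 28·t ≡ 4 − 26 = -22 (mod 5).
    Reduce coefficients mod 5: 3·t ≡ 3 (mod 5).
    The inverse of 3 mod 5 is 2 (since 3·2 = 6 = 1·5 + 1), so t ≡ 2·3 = 6 ≡ 1 (mod 5).
    Then x = 26 + 28·1 = 54, valid modulo lcm(28, 5) = 140: x ≡ 54 (mod 140).
Verify: 54 mod 4 = 2 ✓, 54 mod 7 = 5 ✓, 54 mod 5 = 4 ✓.

x ≡ 54 (mod 140).


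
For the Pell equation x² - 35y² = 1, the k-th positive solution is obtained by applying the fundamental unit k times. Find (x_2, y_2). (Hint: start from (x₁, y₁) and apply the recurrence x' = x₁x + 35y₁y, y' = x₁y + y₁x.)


Step 1: Find the fundamental solution (x₁, y₁) of x² - 35y² = 1.
  Expand √35 as a continued fraction. a₀ = ⌊√35⌋ = 5; iterate m_{k+1} = d_k·a_k − m_k, d_{k+1} = (35 − m_{k+1}²)/d_k, a_{k+1} = ⌊(a₀ + m_{k+1})/d_{k+1}⌋ (starting m₀ = 0, d₀ = 1), with convergents p_k = a_k·p_{k-1} + p_{k-2}, q_k = a_k·q_{k-1} + q_{k-2} (p₋₁ = 1, q₋₁ = 0):
  k = 0: a₀ = 5; p₀/q₀ = 5/1; p₀² − 35·q₀² = 25 − 35 = -10.
  k = 1: m = 5, d = 10, a = ⌊(5 + 5)/10⌋ = 1; p/q = (1·5 + 1)/(1·1 + 0) = 6/1; p² − 35·q² = 36 − 35 = 1.
  The first convergent with p² − 35·q² = 1 gives the fundamental solution (x₁, y₁) = (6, 1).
Step 2: Apply the recurrence (x_{n+1}, y_{n+1}) = (x₁x_n + 35y₁y_n, x₁y_n + y₁x_n) repeatedly.
  From (x_1, y_1) = (6, 1): x_2 = 6·6 + 35·1·1 = 71; y_2 = 6·1 + 1·6 = 12.
Step 3: Verify x_2² - 35·y_2² = 5041 - 5040 = 1 (should be 1). ✓

(x_1, y_1) = (6, 1); (x_2, y_2) = (71, 12).


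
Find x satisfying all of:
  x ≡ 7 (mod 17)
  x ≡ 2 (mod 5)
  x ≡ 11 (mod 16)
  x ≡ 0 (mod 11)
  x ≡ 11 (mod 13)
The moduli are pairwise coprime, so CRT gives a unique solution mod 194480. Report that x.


Product of moduli M = 17 · 5 · 16 · 11 · 13 = 194480.
Merge one congruence at a time:
  Start: x ≡ 7 (mod 17).
  Combine with x ≡ 2 (mod 5); new modulus lcm = 85.
    Write x = 7 + 17·t and substitute into x ≡ 2 (mod 5): 17·t ≡ 2 − 7 = -5 (mod 5).
    Reduce coefficients mod 5: 2·t ≡ 0 (mod 5).
    The inverse of 2 mod 5 is 3 (since 2·3 = 6 = 1·5 + 1), so t ≡ 3·0 = 0 ≡ 0 (mod 5).
    Then x = 7 + 17·0 = 7, valid modulo lcm(17, 5) = 85: x ≡ 7 (mod 85).
  Combine with x ≡ 11 (mod 16); new modulus lcm = 1360.
    Write x = 7 + 85·t and substitute into x ≡ 11 (mod 16): 85·t ≡ 11 − 7 = 4 (mod 16).
    Reduce coefficients mod 16: 5·t ≡ 4 (mod 16).
    The inverse of 5 mod 16 is 13 (since 5·13 = 65 = 4·16 + 1), so t ≡ 13·4 = 52 ≡ 4 (mod 16).
    Then x = 7 + 85·4 = 347, valid modulo lcm(85, 16) = 1360: x ≡ 347 (mod 1360).
  Combine with x ≡ 0 (mod 11); new modulus lcm = 14960.
    Write x = 347 + 1360·t and substitute into x ≡ 0 (mod 11): 1360·t ≡ 0 − 347 = -347 (mod 11).
    Reduce coefficients mod 11: 7·t ≡ 5 (mod 11).
    The inverse of 7 mod 11 is 8 (since 7·8 = 56 = 5·11 + 1), so t ≡ 8·5 = 40 ≡ 7 (mod 11).
    Then x = 347 + 1360·7 = 9867, valid modulo lcm(1360, 11) = 14960: x ≡ 9867 (mod 14960).
  Combine with x ≡ 11 (mod 13); new modulus lcm = 194480.
    Write x = 9867 + 14960·t and substitute into x ≡ 11 (mod 13): 14960·t ≡ 11 − 9867 = -9856 (mod 13).
    Reduce coefficients mod 13: 10·t ≡ 11 (mod 13).
    The inverse of 10 mod 13 is 4 (since 10·4 = 40 = 3·13 + 1), so t ≡ 4·11 = 44 ≡ 5 (mod 13).
    Then x = 9867 + 14960·5 = 84667, valid modulo lcm(14960, 13) = 194480: x ≡ 84667 (mod 194480).
Verify against each original: 84667 mod 17 = 7, 84667 mod 5 = 2, 84667 mod 16 = 11, 84667 mod 11 = 0, 84667 mod 13 = 11.

x ≡ 84667 (mod 194480).


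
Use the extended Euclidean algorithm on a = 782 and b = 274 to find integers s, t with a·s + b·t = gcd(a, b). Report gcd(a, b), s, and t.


Euclidean algorithm on (782, 274) — divide until remainder is 0:
  782 = 2 · 274 + 234
  274 = 1 · 234 + 40
  234 = 5 · 40 + 34
  40 = 1 · 34 + 6
  34 = 5 · 6 + 4
  6 = 1 · 4 + 2
  4 = 2 · 2 + 0
gcd(782, 274) = 2.
Track Bezout coefficients alongside the remainders: start with r₀ = 782 = a·1 + b·0 (s = 1, t = 0) and r₁ = 274 = a·0 + b·1 (s = 0, t = 1); each new remainder r_{k+1} = r_{k-1} − q_k·r_k inherits s_{k+1} = s_{k-1} − q_k·s_k, t_{k+1} = t_{k-1} − q_k·t_k, so r_k = a·s_k + b·t_k at every step:
  q = 2: r = 234, s = 1 − 2·0 = 1, t = 0 − 2·1 = -2  (check: 782·1 + 274·(-2) = 234)
  q = 1: r = 40, s = 0 − 1·1 = -1, t = 1 − 1·(-2) = 3  (check: 782·(-1) + 274·3 = 40)
  q = 5: r = 34, s = 1 − 5·(-1) = 6, t = -2 − 5·3 = -17  (check: 782·6 + 274·(-17) = 34)
  q = 1: r = 6, s = -1 − 1·6 = -7, t = 3 − 1·(-17) = 20  (check: 782·(-7) + 274·20 = 6)
  q = 5: r = 4, s = 6 − 5·(-7) = 41, t = -17 − 5·20 = -117  (check: 782·41 + 274·(-117) = 4)
  q = 1: r = 2, s = -7 − 1·41 = -48, t = 20 − 1·(-117) = 137  (check: 782·(-48) + 274·137 = 2)
The row with r = 2 (the gcd) gives the Bezout coefficients s = -48, t = 137.
Result: 782 · (-48) + 274 · (137) = 2.

gcd(782, 274) = 2; s = -48, t = 137 (check: 782·(-48) + 274·137 = 2).


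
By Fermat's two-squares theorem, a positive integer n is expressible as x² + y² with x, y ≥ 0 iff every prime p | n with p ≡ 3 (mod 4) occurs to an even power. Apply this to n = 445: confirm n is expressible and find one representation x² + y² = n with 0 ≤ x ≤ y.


Step 1: Factor n = 445 = 5 · 89.
Step 2: Check the mod-4 condition on each prime factor: 5 ≡ 1 (mod 4), exponent 1; 89 ≡ 1 (mod 4), exponent 1.
All primes ≡ 3 (mod 4) appear to even exponent (or don't appear), so by the two-squares theorem n IS expressible as a sum of two squares.
Step 3: Build a representation. Here n = 5 · 89 is a product of primes ≡ 1 (mod 4). Each prime p ≡ 1 (mod 4) is itself a sum of two squares; find a² by testing p − a² for a perfect square:
  5: 5 − 1² = 4 = 2² ⇒ 5 = 1² + 2².
  89: 89 − 1² = 88, 89 − 2² = 85, 89 − 3² = 80, 89 − 4² = 73, 89 − 5² = 64 = 8² ⇒ 89 = 5² + 8².
  Combine using the Brahmagupta–Fibonacci identity (a² + b²)(c² + d²) = (ac − bd)² + (ad + bc)² = (ac + bd)² + (ad − bc)²:
  5 · 89 = 445: from (1² + 2²)(5² + 8²), take (1·5 − 2·8, 1·8 + 2·5) = (5 − 16, 8 + 10) = (-11, 18); dropping signs (only squares matter) gives (11, 18); check 11² + 18² = 121 + 324 = 445 ✓.
Step 4: Order so x ≤ y and verify: 11² + 18² = 121 + 324 = 445 = n. ✓

n = 445 = 11² + 18² (one valid representation with x ≤ y).


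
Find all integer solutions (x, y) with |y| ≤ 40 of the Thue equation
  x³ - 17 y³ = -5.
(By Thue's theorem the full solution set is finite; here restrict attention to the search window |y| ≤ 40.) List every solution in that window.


The equation is x³ - 17y³ = -5. For fixed y, x³ = 17·y³ − 5, so a solution requires the RHS to be a perfect cube.
Strategy: iterate y from -40 to 40, compute RHS = 17·y³ − 5, and check whether it is a (positive or negative) perfect cube.
Check small values of y:
  y = 0: RHS = -5 is not a perfect cube.
  y = 1: RHS = 12 is not a perfect cube.
  y = -1: RHS = -22 is not a perfect cube.
  y = 2: RHS = 131 is not a perfect cube.
  y = -2: RHS = -141 is not a perfect cube.
  y = 3: RHS = 454 is not a perfect cube.
  y = -3: RHS = -464 is not a perfect cube.
Continuing the search up to |y| = 40 finds no solutions either.
No (x, y) in the scanned range satisfies the equation.

No integer solutions with |y| ≤ 40.


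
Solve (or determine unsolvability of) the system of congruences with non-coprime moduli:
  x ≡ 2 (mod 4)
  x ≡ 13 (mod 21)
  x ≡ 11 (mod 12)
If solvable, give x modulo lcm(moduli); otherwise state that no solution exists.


Moduli 4, 21, 12 are not pairwise coprime, so CRT works modulo lcm(m_i) when all pairwise compatibility conditions hold.
Pairwise compatibility: gcd(m_i, m_j) must divide a_i - a_j for every pair.
Merge one congruence at a time:
  Start: x ≡ 2 (mod 4).
  Combine with x ≡ 13 (mod 21): gcd(4, 21) = 1; 13 - 2 = 11, which IS divisible by 1, so compatible.
    Write x = 2 + 4·t and substitute into x ≡ 13 (mod 21): 4·t ≡ 13 − 2 = 11 (mod 21).
    The inverse of 4 mod 21 is 16 (since 4·16 = 64 = 3·21 + 1), so t ≡ 16·11 = 176 ≡ 8 (mod 21).
    Then x = 2 + 4·8 = 34, valid modulo lcm(4, 21) = 84: x ≡ 34 (mod 84).
  Combine with x ≡ 11 (mod 12): gcd(84, 12) = 12, and 11 - 34 = -23 is NOT divisible by 12.
    ⇒ system is inconsistent (no integer solution).

No solution (the system is inconsistent).


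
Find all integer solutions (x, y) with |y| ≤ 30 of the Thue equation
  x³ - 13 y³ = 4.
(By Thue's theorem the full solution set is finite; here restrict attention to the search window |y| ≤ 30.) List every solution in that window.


The equation is x³ - 13y³ = 4. For fixed y, x³ = 13·y³ + 4, so a solution requires the RHS to be a perfect cube.
Strategy: iterate y from -30 to 30, compute RHS = 13·y³ + 4, and check whether it is a (positive or negative) perfect cube.
Check small values of y:
  y = 0: RHS = 4 is not a perfect cube.
  y = 1: RHS = 17 is not a perfect cube.
  y = -1: RHS = -9 is not a perfect cube.
  y = 2: RHS = 108 is not a perfect cube.
  y = -2: RHS = -100 is not a perfect cube.
  y = 3: RHS = 355 is not a perfect cube.
  y = -3: RHS = -347 is not a perfect cube.
Continuing the search up to |y| = 30 finds no solutions either.
No (x, y) in the scanned range satisfies the equation.

No integer solutions with |y| ≤ 30.


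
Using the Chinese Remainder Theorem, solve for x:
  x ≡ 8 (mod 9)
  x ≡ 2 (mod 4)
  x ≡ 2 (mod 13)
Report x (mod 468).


Moduli 9, 4, 13 are pairwise coprime; by CRT there is a unique solution modulo M = 9 · 4 · 13 = 468.
Solve pairwise, accumulating the modulus:
  Start with x ≡ 8 (mod 9).
  Combine with x ≡ 2 (mod 4): since gcd(9, 4) = 1, we get a unique residue mod 36.
    Write x = 8 + 9·t and substitute into x ≡ 2 (mod 4): 9·t ≡ 2 − 8 = -6 (mod 4).
    Reduce coefficients mod 4: 1·t ≡ 2 (mod 4).
    So t ≡ 2 (mod 4).
    Then x = 8 + 9·2 = 26, valid modulo lcm(9, 4) = 36: x ≡ 26 (mod 36).
  Combine with x ≡ 2 (mod 13): since gcd(36, 13) = 1, we get a unique residue mod 468.
    Write x = 26 + 36·t and substitute into x ≡ 2 (mod 13): 36·t ≡ 2 − 26 = -24 (mod 13).
    Reduce coefficients mod 13: 10·t ≡ 2 (mod 13).
    The inverse of 10 mod 13 is 4 (since 10·4 = 40 = 3·13 + 1), so t ≡ 4·2 = 8 ≡ 8 (mod 13).
    Then x = 26 + 36·8 = 314, valid modulo lcm(36, 13) = 468: x ≡ 314 (mod 468).
Verify: 314 mod 9 = 8 ✓, 314 mod 4 = 2 ✓, 314 mod 13 = 2 ✓.

x ≡ 314 (mod 468).


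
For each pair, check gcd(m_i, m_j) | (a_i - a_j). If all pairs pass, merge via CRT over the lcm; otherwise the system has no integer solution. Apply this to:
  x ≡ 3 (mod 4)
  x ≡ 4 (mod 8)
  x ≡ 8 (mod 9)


Moduli 4, 8, 9 are not pairwise coprime, so CRT works modulo lcm(m_i) when all pairwise compatibility conditions hold.
Pairwise compatibility: gcd(m_i, m_j) must divide a_i - a_j for every pair.
Merge one congruence at a time:
  Start: x ≡ 3 (mod 4).
  Combine with x ≡ 4 (mod 8): gcd(4, 8) = 4, and 4 - 3 = 1 is NOT divisible by 4.
    ⇒ system is inconsistent (no integer solution).

No solution (the system is inconsistent).


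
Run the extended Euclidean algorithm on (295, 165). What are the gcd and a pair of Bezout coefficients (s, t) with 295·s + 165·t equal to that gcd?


Euclidean algorithm on (295, 165) — divide until remainder is 0:
  295 = 1 · 165 + 130
  165 = 1 · 130 + 35
  130 = 3 · 35 + 25
  35 = 1 · 25 + 10
  25 = 2 · 10 + 5
  10 = 2 · 5 + 0
gcd(295, 165) = 5.
Track Bezout coefficients alongside the remainders: start with r₀ = 295 = a·1 + b·0 (s = 1, t = 0) and r₁ = 165 = a·0 + b·1 (s = 0, t = 1); each new remainder r_{k+1} = r_{k-1} − q_k·r_k inherits s_{k+1} = s_{k-1} − q_k·s_k, t_{k+1} = t_{k-1} − q_k·t_k, so r_k = a·s_k + b·t_k at every step:
  q = 1: r = 130, s = 1 − 1·0 = 1, t = 0 − 1·1 = -1  (check: 295·1 + 165·(-1) = 130)
  q = 1: r = 35, s = 0 − 1·1 = -1, t = 1 − 1·(-1) = 2  (check: 295·(-1) + 165·2 = 35)
  q = 3: r = 25, s = 1 − 3·(-1) = 4, t = -1 − 3·2 = -7  (check: 295·4 + 165·(-7) = 25)
  q = 1: r = 10, s = -1 − 1·4 = -5, t = 2 − 1·(-7) = 9  (check: 295·(-5) + 165·9 = 10)
  q = 2: r = 5, s = 4 − 2·(-5) = 14, t = -7 − 2·9 = -25  (check: 295·14 + 165·(-25) = 5)
The row with r = 5 (the gcd) gives the Bezout coefficients s = 14, t = -25.
Result: 295 · (14) + 165 · (-25) = 5.

gcd(295, 165) = 5; s = 14, t = -25 (check: 295·14 + 165·(-25) = 5).


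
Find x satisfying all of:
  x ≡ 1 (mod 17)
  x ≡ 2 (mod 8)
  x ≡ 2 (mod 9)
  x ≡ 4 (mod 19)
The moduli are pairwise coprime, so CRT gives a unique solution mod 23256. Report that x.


Product of moduli M = 17 · 8 · 9 · 19 = 23256.
Merge one congruence at a time:
  Start: x ≡ 1 (mod 17).
  Combine with x ≡ 2 (mod 8); new modulus lcm = 136.
    Write x = 1 + 17·t and substitute into x ≡ 2 (mod 8): 17·t ≡ 2 − 1 = 1 (mod 8).
    Reduce coefficients mod 8: 1·t ≡ 1 (mod 8).
    So t ≡ 1 (mod 8).
    Then x = 1 + 17·1 = 18, valid modulo lcm(17, 8) = 136: x ≡ 18 (mod 136).
  Combine with x ≡ 2 (mod 9); new modulus lcm = 1224.
    Write x = 18 + 136·t and substitute into x ≡ 2 (mod 9): 136·t ≡ 2 − 18 = -16 (mod 9).
    Reduce coefficients mod 9: 1·t ≡ 2 (mod 9).
    So t ≡ 2 (mod 9).
    Then x = 18 + 136·2 = 290, valid modulo lcm(136, 9) = 1224: x ≡ 290 (mod 1224).
  Combine with x ≡ 4 (mod 19); new modulus lcm = 23256.
    Write x = 290 + 1224·t and substitute into x ≡ 4 (mod 19): 1224·t ≡ 4 − 290 = -286 (mod 19).
    Reduce coefficients mod 19: 8·t ≡ 18 (mod 19).
    The inverse of 8 mod 19 is 12 (since 8·12 = 96 = 5·19 + 1), so t ≡ 12·18 = 216 ≡ 7 (mod 19).
    Then x = 290 + 1224·7 = 8858, valid modulo lcm(1224, 19) = 23256: x ≡ 8858 (mod 23256).
Verify against each original: 8858 mod 17 = 1, 8858 mod 8 = 2, 8858 mod 9 = 2, 8858 mod 19 = 4.

x ≡ 8858 (mod 23256).


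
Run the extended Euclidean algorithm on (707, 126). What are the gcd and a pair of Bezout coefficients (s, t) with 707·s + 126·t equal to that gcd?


Euclidean algorithm on (707, 126) — divide until remainder is 0:
  707 = 5 · 126 + 77
  126 = 1 · 77 + 49
  77 = 1 · 49 + 28
  49 = 1 · 28 + 21
  28 = 1 · 21 + 7
  21 = 3 · 7 + 0
gcd(707, 126) = 7.
Track Bezout coefficients alongside the remainders: start with r₀ = 707 = a·1 + b·0 (s = 1, t = 0) and r₁ = 126 = a·0 + b·1 (s = 0, t = 1); each new remainder r_{k+1} = r_{k-1} − q_k·r_k inherits s_{k+1} = s_{k-1} − q_k·s_k, t_{k+1} = t_{k-1} − q_k·t_k, so r_k = a·s_k + b·t_k at every step:
  q = 5: r = 77, s = 1 − 5·0 = 1, t = 0 − 5·1 = -5  (check: 707·1 + 126·(-5) = 77)
  q = 1: r = 49, s = 0 − 1·1 = -1, t = 1 − 1·(-5) = 6  (check: 707·(-1) + 126·6 = 49)
  q = 1: r = 28, s = 1 − 1·(-1) = 2, t = -5 − 1·6 = -11  (check: 707·2 + 126·(-11) = 28)
  q = 1: r = 21, s = -1 − 1·2 = -3, t = 6 − 1·(-11) = 17  (check: 707·(-3) + 126·17 = 21)
  q = 1: r = 7, s = 2 − 1·(-3) = 5, t = -11 − 1·17 = -28  (check: 707·5 + 126·(-28) = 7)
The row with r = 7 (the gcd) gives the Bezout coefficients s = 5, t = -28.
Result: 707 · (5) + 126 · (-28) = 7.

gcd(707, 126) = 7; s = 5, t = -28 (check: 707·5 + 126·(-28) = 7).


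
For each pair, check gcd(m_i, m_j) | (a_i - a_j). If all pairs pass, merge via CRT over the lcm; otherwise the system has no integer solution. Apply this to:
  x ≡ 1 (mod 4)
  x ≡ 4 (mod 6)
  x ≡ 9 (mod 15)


Moduli 4, 6, 15 are not pairwise coprime, so CRT works modulo lcm(m_i) when all pairwise compatibility conditions hold.
Pairwise compatibility: gcd(m_i, m_j) must divide a_i - a_j for every pair.
Merge one congruence at a time:
  Start: x ≡ 1 (mod 4).
  Combine with x ≡ 4 (mod 6): gcd(4, 6) = 2, and 4 - 1 = 3 is NOT divisible by 2.
    ⇒ system is inconsistent (no integer solution).

No solution (the system is inconsistent).


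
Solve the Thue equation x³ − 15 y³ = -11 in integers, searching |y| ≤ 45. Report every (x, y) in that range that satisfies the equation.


The equation is x³ - 15y³ = -11. For fixed y, x³ = 15·y³ − 11, so a solution requires the RHS to be a perfect cube.
Strategy: iterate y from -45 to 45, compute RHS = 15·y³ − 11, and check whether it is a (positive or negative) perfect cube.
Check small values of y:
  y = 0: RHS = -11 is not a perfect cube.
  y = 1: RHS = 4 is not a perfect cube.
  y = -1: RHS = -26 is not a perfect cube.
  y = 2: RHS = 109 is not a perfect cube.
  y = -2: RHS = -131 is not a perfect cube.
  y = 3: RHS = 394 is not a perfect cube.
  y = -3: RHS = -416 is not a perfect cube.
Continuing the search up to |y| = 45 finds no solutions either.
No (x, y) in the scanned range satisfies the equation.

No integer solutions with |y| ≤ 45.


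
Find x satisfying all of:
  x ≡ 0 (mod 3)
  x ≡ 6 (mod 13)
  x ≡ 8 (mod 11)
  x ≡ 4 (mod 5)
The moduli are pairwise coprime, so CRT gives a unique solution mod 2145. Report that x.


Product of moduli M = 3 · 13 · 11 · 5 = 2145.
Merge one congruence at a time:
  Start: x ≡ 0 (mod 3).
  Combine with x ≡ 6 (mod 13); new modulus lcm = 39.
    Write x = 0 + 3·t and substitute into x ≡ 6 (mod 13): 3·t ≡ 6 − 0 = 6 (mod 13).
    The inverse of 3 mod 13 is 9 (since 3·9 = 27 = 2·13 + 1), so t ≡ 9·6 = 54 ≡ 2 (mod 13).
    Then x = 0 + 3·2 = 6, valid modulo lcm(3, 13) = 39: x ≡ 6 (mod 39).
  Combine with x ≡ 8 (mod 11); new modulus lcm = 429.
    Write x = 6 + 39·t and substitute into x ≡ 8 (mod 11): 39·t ≡ 8 − 6 = 2 (mod 11).
    Reduce coefficients mod 11: 6·t ≡ 2 (mod 11).
    The inverse of 6 mod 11 is 2 (since 6·2 = 12 = 1·11 + 1), so t ≡ 2·2 = 4 ≡ 4 (mod 11).
    Then x = 6 + 39·4 = 162, valid modulo lcm(39, 11) = 429: x ≡ 162 (mod 429).
  Combine with x ≡ 4 (mod 5); new modulus lcm = 2145.
    Write x = 162 + 429·t and substitute into x ≡ 4 (mod 5): 429·t ≡ 4 − 162 = -158 (mod 5).
    Reduce coefficients mod 5: 4·t ≡ 2 (mod 5).
    The inverse of 4 mod 5 is 4 (since 4·4 = 16 = 3·5 + 1), so t ≡ 4·2 = 8 ≡ 3 (mod 5).
    Then x = 162 + 429·3 = 1449, valid modulo lcm(429, 5) = 2145: x ≡ 1449 (mod 2145).
Verify against each original: 1449 mod 3 = 0, 1449 mod 13 = 6, 1449 mod 11 = 8, 1449 mod 5 = 4.

x ≡ 1449 (mod 2145).


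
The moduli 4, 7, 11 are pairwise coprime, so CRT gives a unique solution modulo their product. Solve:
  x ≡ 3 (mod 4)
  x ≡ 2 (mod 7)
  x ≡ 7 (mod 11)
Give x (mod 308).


Moduli 4, 7, 11 are pairwise coprime; by CRT there is a unique solution modulo M = 4 · 7 · 11 = 308.
Solve pairwise, accumulating the modulus:
  Start with x ≡ 3 (mod 4).
  Combine with x ≡ 2 (mod 7): since gcd(4, 7) = 1, we get a unique residue mod 28.
    Write x = 3 + 4·t and substitute into x ≡ 2 (mod 7): 4·t ≡ 2 − 3 = -1 (mod 7).
    Reduce coefficients mod 7: 4·t ≡ 6 (mod 7).
    The inverse of 4 mod 7 is 2 (since 4·2 = 8 = 1·7 + 1), so t ≡ 2·6 = 12 ≡ 5 (mod 7).
    Then x = 3 + 4·5 = 23, valid modulo lcm(4, 7) = 28: x ≡ 23 (mod 28).
  Combine with x ≡ 7 (mod 11): since gcd(28, 11) = 1, we get a unique residue mod 308.
    Write x = 23 + 28·t and substitute into x ≡ 7 (mod 11): 28·t ≡ 7 − 23 = -16 (mod 11).
    Reduce coefficients mod 11: 6·t ≡ 6 (mod 11).
    The inverse of 6 mod 11 is 2 (since 6·2 = 12 = 1·11 + 1), so t ≡ 2·6 = 12 ≡ 1 (mod 11).
    Then x = 23 + 28·1 = 51, valid modulo lcm(28, 11) = 308: x ≡ 51 (mod 308).
Verify: 51 mod 4 = 3 ✓, 51 mod 7 = 2 ✓, 51 mod 11 = 7 ✓.

x ≡ 51 (mod 308).


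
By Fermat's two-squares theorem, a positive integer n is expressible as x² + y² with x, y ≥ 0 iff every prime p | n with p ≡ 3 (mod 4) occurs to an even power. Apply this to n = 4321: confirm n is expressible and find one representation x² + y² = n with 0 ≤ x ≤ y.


Step 1: Factor n = 4321 = 29 · 149.
Step 2: Check the mod-4 condition on each prime factor: 29 ≡ 1 (mod 4), exponent 1; 149 ≡ 1 (mod 4), exponent 1.
All primes ≡ 3 (mod 4) appear to even exponent (or don't appear), so by the two-squares theorem n IS expressible as a sum of two squares.
Step 3: Build a representation. Here n = 29 · 149 is a product of primes ≡ 1 (mod 4). Each prime p ≡ 1 (mod 4) is itself a sum of two squares; find a² by testing p − a² for a perfect square:
  29: 29 − 1² = 28, 29 − 2² = 25 = 5² ⇒ 29 = 2² + 5².
  149: 149 − 1² = 148, 149 − 2² = 145, 149 − 3² = 140, 149 − 4² = 133, 149 − 5² = 124, 149 − 6² = 113, 149 − 7² = 100 = 10² ⇒ 149 = 7² + 10².
  Combine using the Brahmagupta–Fibonacci identity (a² + b²)(c² + d²) = (ac − bd)² + (ad + bc)² = (ac + bd)² + (ad − bc)²:
  29 · 149 = 4321: from (2² + 5²)(7² + 10²), take (2·7 − 5·10, 2·10 + 5·7) = (14 − 50, 20 + 35) = (-36, 55); dropping signs (only squares matter) gives (36, 55); check 36² + 55² = 1296 + 3025 = 4321 ✓.
Step 4: Order so x ≤ y and verify: 36² + 55² = 1296 + 3025 = 4321 = n. ✓

n = 4321 = 36² + 55² (one valid representation with x ≤ y).
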